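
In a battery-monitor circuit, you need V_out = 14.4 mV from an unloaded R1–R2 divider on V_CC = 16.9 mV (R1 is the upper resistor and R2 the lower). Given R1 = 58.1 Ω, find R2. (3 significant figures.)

R2 ≈ 335 Ω

The divider ratio is R2/(R1+R2) = 14.4/16.9 = 0.8521.
So R2 = R1 · V_out/(V_CC − V_out) = 58.1 × 14.4/(16.9 − 14.4) = 58.1 × 5.760 = 334.7 Ω.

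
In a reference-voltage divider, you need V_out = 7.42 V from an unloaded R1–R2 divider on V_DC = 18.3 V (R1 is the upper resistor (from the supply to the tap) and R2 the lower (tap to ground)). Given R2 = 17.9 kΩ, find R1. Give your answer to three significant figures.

R1 ≈ 26.2 kΩ

The divider ratio is R2/(R1+R2) = 7.42/18.3 = 0.4055.
Rearranging, R1 = R2·(1−k)/k = 17.9 × 1.466 = 26.25 kΩ.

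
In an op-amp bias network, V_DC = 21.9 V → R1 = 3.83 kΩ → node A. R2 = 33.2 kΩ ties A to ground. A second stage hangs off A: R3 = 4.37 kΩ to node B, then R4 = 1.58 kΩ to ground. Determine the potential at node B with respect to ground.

The second stage (R3 + R4 = 5.950 kΩ) loads node A in parallel with R2.
R2 ‖ (R3+R4) = 5.046 kΩ.
So V_A = 21.9 × 0.5685 = 12.45 V.
V_B = V_A × 0.2655 = 3.306 V.

V_B ≈ 3.31 V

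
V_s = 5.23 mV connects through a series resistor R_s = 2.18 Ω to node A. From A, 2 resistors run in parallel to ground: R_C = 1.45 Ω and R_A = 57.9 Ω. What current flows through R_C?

Equivalent of the parallel group: R_p = 1.415 Ω.
V_A by voltage divider: V_A = 5.23 × 1.415/(2.18 + 1.415) = 2.058 mV.
Branch current I = V_A/R_C = 2.058/1.45 = 1.419 mA.

I ≈ 1.42 mA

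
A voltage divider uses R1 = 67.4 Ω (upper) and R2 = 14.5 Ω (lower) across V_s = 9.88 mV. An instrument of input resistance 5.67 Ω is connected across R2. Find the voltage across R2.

V_out ≈ 0.563 mV

The load sits in parallel with R2, giving an effective lower resistance R2' = R2·R_L/(R2+R_L) = 4.076 Ω.
Now apply the divider: V_out = 9.88 × 0.05703 = 0.5634 mV.
(Unloaded it would be 1.75 mV; the load pulls it down.)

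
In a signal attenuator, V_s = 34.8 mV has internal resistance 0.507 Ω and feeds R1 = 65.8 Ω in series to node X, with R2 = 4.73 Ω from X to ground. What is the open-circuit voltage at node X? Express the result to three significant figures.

R1' = 0.507 + 65.8 = 66.31 Ω (source resistance + R1).
V_th is the unloaded tap voltage: V_s · R2/(R1'+R2) = 34.8 × 0.06659 = 2.317 mV.

V_th ≈ 2.32 mV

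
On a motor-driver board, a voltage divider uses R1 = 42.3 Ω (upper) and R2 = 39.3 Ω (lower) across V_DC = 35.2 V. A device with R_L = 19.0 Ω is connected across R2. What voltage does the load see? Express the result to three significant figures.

The load sits in parallel with R2, giving an effective lower resistance R2' = R2·R_L/(R2+R_L) = 12.81 Ω.
Voltage divider with the loaded lower leg: V_out = 35.2 × 12.81/(42.3 + 12.81) = 35.2 × 0.2324 = 8.181 V.
(Unloaded it would be 17.0 V; the load pulls it down.)

V_out ≈ 8.18 V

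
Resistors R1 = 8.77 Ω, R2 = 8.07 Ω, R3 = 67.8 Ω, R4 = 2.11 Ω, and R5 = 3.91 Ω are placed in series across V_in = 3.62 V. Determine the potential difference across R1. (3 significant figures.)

Total series resistance ΣR = 8.77 + 8.07 + 67.8 + 2.11 + 3.91 = 90.66 Ω.
V = V_in · R/ΣR = 3.62 × 0.09674 = 0.3502 V.

V ≈ 0.350 V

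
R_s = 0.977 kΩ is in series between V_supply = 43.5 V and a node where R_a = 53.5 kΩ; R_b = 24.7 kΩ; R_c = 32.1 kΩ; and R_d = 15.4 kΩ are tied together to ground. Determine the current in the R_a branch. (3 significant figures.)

I ≈ 0.706 mA

Combine the parallel branches: R_p = (1/53.5 + 1/24.7 + 1/32.1 + 1/15.4)⁻¹ = 6.441 kΩ.
Node voltage V_A = V_supply · R_p/(R_s + R_p) = 43.5 × 0.8683 = 37.77 V.
I(R_a) = V_A / R_a = 37.77/53.5 = 0.7060 mA.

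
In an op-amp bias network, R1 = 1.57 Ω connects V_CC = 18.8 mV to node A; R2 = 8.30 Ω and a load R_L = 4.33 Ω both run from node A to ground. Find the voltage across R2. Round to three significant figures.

V_out ≈ 12.1 mV

The load sits in parallel with R2, giving an effective lower resistance R2' = R2·R_L/(R2+R_L) = 2.846 Ω.
Now apply the divider: V_out = 18.8 × 0.6444 = 12.12 mV.
(Unloaded it would be 15.8 mV; the load pulls it down.)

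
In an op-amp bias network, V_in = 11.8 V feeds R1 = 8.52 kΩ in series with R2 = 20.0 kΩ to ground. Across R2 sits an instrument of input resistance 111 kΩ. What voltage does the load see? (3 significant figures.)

V_out ≈ 7.85 V

The load sits in parallel with R2, giving an effective lower resistance R2' = R2·R_L/(R2+R_L) = 16.95 kΩ.
Voltage divider with the loaded lower leg: V_out = 11.8 × 16.95/(8.52 + 16.95) = 11.8 × 0.6654 = 7.852 V.
(Unloaded it would be 8.27 V; the load pulls it down.)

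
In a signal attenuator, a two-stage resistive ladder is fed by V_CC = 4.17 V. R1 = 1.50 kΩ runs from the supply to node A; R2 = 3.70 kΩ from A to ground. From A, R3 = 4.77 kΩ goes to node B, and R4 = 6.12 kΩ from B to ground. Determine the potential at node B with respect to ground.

V_B ≈ 1.52 V

Looking into the second stage from A: R3 + R4 = 10.89 kΩ appears in parallel with R2.
R2 ‖ (R3+R4) = 2.762 kΩ.
V_A = 4.17 × 2.762/(1.50 + 2.762) = 2.702 V.
V_B = V_A × 0.5620 = 1.519 V.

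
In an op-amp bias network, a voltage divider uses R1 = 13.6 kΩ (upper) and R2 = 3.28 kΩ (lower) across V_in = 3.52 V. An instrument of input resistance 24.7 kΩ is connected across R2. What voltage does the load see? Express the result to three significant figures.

First combine the lower leg with the load: R2 ‖ R_L = 2.895 kΩ.
Voltage divider with the loaded lower leg: V_out = 3.52 × 2.895/(13.6 + 2.895) = 3.52 × 0.1755 = 0.6179 V.
(Unloaded it would be 0.684 V; the load pulls it down.)

V_out ≈ 0.618 V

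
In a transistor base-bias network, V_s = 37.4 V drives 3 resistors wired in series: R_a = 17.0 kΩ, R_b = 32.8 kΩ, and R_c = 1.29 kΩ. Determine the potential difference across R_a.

ΣR = 17.0 + 32.8 + 1.29 = 51.09 kΩ.
V = V_s · R/ΣR = 37.4 × 0.3327 = 12.44 V.

V ≈ 12.4 V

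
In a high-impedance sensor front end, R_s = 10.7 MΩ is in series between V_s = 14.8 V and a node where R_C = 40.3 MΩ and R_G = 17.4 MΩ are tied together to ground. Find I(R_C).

I ≈ 0.195 µA

Parallel bank: R_p = 1/(1/40.3 + 1/17.4) = 12.15 MΩ.
Node voltage V_A = V_s · R_p/(R_s + R_p) = 14.8 × 0.5318 = 7.870 V.
I(R_C) = V_A / R_C = 7.870/40.3 = 0.1953 µA.
(Check via current divider: I_total = 0.6476 µA; share G_k/ΣG = 0.3016 → same result.)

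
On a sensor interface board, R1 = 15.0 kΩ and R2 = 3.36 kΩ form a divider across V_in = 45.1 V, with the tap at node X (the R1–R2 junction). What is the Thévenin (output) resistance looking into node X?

Looking into X with the source shorted: R_th = R1·R2/(R1+R2) = 15.00 × 3.36/18.36 = 2.745 kΩ.

R_th ≈ 2.75 kΩ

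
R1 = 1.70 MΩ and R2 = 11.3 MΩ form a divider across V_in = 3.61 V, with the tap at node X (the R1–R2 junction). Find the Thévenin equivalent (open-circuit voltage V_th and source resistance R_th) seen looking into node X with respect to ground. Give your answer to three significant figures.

V_th ≈ 3.14 V, R_th ≈ 1.48 MΩ

Open-circuit (no load on X): V_th = V_in · R2/(R1 + R2) = 3.61 × 11.3/(1.700 + 11.3) = 3.138 V.
Looking into X with the source shorted: R_th = R1·R2/(R1+R2) = 1.700 × 11.3/13.00 = 1.478 MΩ.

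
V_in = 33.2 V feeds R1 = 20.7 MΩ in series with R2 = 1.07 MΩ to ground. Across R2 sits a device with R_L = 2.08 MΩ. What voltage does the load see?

V_out ≈ 1.10 V

R2 ‖ R_L = (1.07 × 2.08)/(1.07 + 2.08) = 0.7065 MΩ.
Now apply the divider: V_out = 33.2 × 0.03301 = 1.096 V.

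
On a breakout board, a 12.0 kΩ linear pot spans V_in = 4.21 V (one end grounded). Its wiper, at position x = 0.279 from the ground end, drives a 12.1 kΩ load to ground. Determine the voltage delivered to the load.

V_out ≈ 0.979 V

Split the track: R_lower = x·R_p = 3.348 kΩ, R_upper = (1−x)·R_p = 8.652 kΩ.
(x·R_p) ‖ R_L = 2.622 kΩ.
Loaded-divider output: V_out = 4.21 × 0.2326 = 0.9792 V.
(Unloaded: V_out = x·V_in = 1.17 V.)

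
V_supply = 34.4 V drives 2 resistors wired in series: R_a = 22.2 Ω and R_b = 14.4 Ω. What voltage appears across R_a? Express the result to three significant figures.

V ≈ 20.9 V

ΣR = 22.2 + 14.4 = 36.60 Ω.
Voltage divider: V = V_supply · (22.20 / 36.60) = 34.4 × 0.6066 = 20.87 V.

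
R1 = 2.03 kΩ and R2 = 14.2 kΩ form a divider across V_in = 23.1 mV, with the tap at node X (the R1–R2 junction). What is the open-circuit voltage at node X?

V_th ≈ 20.2 mV

With X open, the divider is unloaded: V_th = 23.1 × 14.2/16.23 = 20.21 mV.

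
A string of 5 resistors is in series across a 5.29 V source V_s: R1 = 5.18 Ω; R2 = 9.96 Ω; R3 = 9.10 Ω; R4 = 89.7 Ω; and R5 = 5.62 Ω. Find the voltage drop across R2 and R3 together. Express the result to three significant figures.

ΣR = 5.18 + 9.96 + 9.10 + 89.7 + 5.62 = 119.6 Ω.
R_{R2..R3} = 9.96 + 9.10 = 19.06 Ω.
Voltage divider: V = V_s · (19.06 / 119.6) = 5.29 × 0.1594 = 0.8433 V.

V ≈ 0.843 V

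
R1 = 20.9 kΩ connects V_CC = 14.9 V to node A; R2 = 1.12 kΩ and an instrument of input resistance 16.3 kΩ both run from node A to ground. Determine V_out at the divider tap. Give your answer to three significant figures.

R2 ‖ R_L = (1.12 × 16.3)/(1.12 + 16.3) = 1.048 kΩ.
Voltage divider with the loaded lower leg: V_out = 14.9 × 1.048/(20.9 + 1.048) = 14.9 × 0.04775 = 0.7115 V.

V_out ≈ 0.711 V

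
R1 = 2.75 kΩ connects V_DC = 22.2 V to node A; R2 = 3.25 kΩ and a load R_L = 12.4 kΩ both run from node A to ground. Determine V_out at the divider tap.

The load sits in parallel with R2, giving an effective lower resistance R2' = R2·R_L/(R2+R_L) = 2.575 kΩ.
Voltage divider with the loaded lower leg: V_out = 22.2 × 2.575/(2.75 + 2.575) = 22.2 × 0.4836 = 10.74 V.

V_out ≈ 10.7 V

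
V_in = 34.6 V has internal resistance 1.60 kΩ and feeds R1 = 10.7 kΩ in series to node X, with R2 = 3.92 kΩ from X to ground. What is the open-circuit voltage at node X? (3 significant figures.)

V_th ≈ 8.36 V

R1' = 1.60 + 10.7 = 12.30 kΩ (source resistance + R1).
Open-circuit (no load on X): V_th = V_in · R2/(R1' + R2) = 34.6 × 3.92/(12.30 + 3.92) = 8.362 V.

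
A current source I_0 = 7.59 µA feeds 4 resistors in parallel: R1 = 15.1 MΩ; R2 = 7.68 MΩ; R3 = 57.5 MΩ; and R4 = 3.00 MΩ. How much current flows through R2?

I ≈ 1.81 µA

ΣG = 1/15.1 + 1/7.68 + 1/57.5 + 1/3.00 = 0.5472.
Current divider: I(R2) = I_0 · G_k/ΣG = 7.59 × (0.1302/0.5472) = 7.59 × 0.2380 = 1.806 µA.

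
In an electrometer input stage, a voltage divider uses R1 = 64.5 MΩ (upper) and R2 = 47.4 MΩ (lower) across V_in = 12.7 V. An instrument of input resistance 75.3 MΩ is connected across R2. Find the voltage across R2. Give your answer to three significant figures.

V_out ≈ 3.95 V

The load sits in parallel with R2, giving an effective lower resistance R2' = R2·R_L/(R2+R_L) = 29.09 MΩ.
Then V_out = V_in · R2'/(R1 + R2') = 12.7 × 29.09/93.59 = 3.947 V.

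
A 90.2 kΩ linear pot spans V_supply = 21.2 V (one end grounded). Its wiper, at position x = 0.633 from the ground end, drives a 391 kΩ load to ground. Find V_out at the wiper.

The pot divides into 33.10 kΩ above the wiper and 57.10 kΩ below.
R_L loads the lower segment: effective lower R = 49.82 kΩ.
V_out = 21.2 × 49.82/(33.10 + 49.82) = 12.74 V.

V_out ≈ 12.7 V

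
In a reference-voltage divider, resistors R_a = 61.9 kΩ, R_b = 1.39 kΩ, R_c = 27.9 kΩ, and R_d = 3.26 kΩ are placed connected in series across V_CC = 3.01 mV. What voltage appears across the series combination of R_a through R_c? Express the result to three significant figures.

Total series resistance ΣR = 61.9 + 1.39 + 27.9 + 3.26 = 94.45 kΩ.
R_{R_a..R_c} = 61.9 + 1.39 + 27.9 = 91.19 kΩ.
Voltage divider: V = V_CC · (91.19 / 94.45) = 3.01 × 0.9655 = 2.906 mV.

V ≈ 2.91 mV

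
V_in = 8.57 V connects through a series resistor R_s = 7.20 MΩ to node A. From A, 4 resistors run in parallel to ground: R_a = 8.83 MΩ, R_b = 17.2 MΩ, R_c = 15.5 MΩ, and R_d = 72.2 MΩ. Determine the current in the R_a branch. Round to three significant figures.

I ≈ 0.347 µA

Parallel bank: R_p = 1/(1/8.83 + 1/17.2 + 1/15.5 + 1/72.2) = 4.004 MΩ.
V_A = 8.57 × 4.004/11.20 = 3.063 V.
Branch current I = V_A/R_a = 3.063/8.83 = 0.3468 µA.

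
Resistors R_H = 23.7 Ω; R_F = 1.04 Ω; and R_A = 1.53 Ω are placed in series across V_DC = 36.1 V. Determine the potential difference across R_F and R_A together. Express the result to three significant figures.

ΣR = 23.7 + 1.04 + 1.53 = 26.27 Ω.
R_{R_F..R_A} = 1.04 + 1.53 = 2.570 Ω.
By the voltage-divider rule, V = 36.1 × 2.570/26.27 = 3.532 V.

V ≈ 3.53 V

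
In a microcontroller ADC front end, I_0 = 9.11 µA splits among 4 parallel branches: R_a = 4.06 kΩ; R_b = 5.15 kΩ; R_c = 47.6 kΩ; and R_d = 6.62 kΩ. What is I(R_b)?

ΣG = 1/4.06 + 1/5.15 + 1/47.6 + 1/6.62 = 0.6125.
By the current-divider rule, I = I_0 · G_k/ΣG = 9.11 × 0.3170 = 2.888 µA.

I ≈ 2.89 µA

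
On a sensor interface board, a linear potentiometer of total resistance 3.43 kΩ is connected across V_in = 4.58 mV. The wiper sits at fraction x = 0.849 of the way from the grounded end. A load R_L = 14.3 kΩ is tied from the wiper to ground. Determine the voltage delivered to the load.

V_out ≈ 3.77 mV

Lower segment x·R_p = 2.912 kΩ; upper segment (1−x)·R_p = 0.5179 kΩ.
(x·R_p) ‖ R_L = 2.419 kΩ.
Then V_out = V_in · 2.419/(0.5179 + 2.419) = 3.772 mV.
(Unloaded: V_out = x·V_in = 3.89 mV.)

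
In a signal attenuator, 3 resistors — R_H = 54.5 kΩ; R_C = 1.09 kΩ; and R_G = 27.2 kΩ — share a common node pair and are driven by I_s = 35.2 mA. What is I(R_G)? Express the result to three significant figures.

Conductances: ΣG = 1/54.5 + 1/1.09 + 1/27.2 = 0.9725 (1/kΩ).
By the current-divider rule, I = I_s · G_k/ΣG = 35.2 × 0.03780 = 1.331 mA.

I ≈ 1.33 mA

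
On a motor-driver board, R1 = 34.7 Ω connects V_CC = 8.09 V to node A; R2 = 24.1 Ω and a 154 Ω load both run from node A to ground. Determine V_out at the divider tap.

V_out ≈ 3.04 V

R2 ‖ R_L = (24.1 × 154)/(24.1 + 154) = 20.84 Ω.
Now apply the divider: V_out = 8.09 × 0.3752 = 3.035 V.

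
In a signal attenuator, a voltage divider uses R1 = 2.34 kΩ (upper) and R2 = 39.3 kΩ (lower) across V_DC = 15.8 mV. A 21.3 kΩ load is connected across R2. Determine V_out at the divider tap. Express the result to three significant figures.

The load sits in parallel with R2, giving an effective lower resistance R2' = R2·R_L/(R2+R_L) = 13.81 kΩ.
Now apply the divider: V_out = 15.8 × 0.8551 = 13.51 mV.

V_out ≈ 13.5 mV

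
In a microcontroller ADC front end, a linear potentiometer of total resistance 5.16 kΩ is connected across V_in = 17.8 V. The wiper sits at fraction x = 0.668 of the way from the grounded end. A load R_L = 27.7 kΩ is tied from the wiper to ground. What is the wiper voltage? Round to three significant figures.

Split the track: R_lower = x·R_p = 3.447 kΩ, R_upper = (1−x)·R_p = 1.713 kΩ.
(x·R_p) ‖ R_L = 3.065 kΩ.
V_out = 17.8 × 3.065/(1.713 + 3.065) = 11.42 V.
(Unloaded: V_out = x·V_in = 11.9 V.)

V_out ≈ 11.4 V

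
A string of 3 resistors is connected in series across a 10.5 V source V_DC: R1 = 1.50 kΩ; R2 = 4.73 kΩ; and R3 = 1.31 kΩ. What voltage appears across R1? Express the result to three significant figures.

V ≈ 2.09 V

ΣR = 1.50 + 4.73 + 1.31 = 7.540 kΩ.
V = V_DC · R/ΣR = 10.5 × 0.1989 = 2.089 V.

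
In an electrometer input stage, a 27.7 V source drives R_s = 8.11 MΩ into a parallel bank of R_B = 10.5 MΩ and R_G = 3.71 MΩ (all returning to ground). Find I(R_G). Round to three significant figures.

Combine the parallel branches: R_p = (1/10.5 + 1/3.71)⁻¹ = 2.741 MΩ.
V_A by voltage divider: V_A = 27.7 × 2.741/(8.11 + 2.741) = 6.998 V.
Branch current I = V_A/R_G = 6.998/3.71 = 1.886 µA.
(Equivalently: I_total = 2.553 µA, then current-divider fraction G_k/ΣG = 0.7389.)

I ≈ 1.89 µA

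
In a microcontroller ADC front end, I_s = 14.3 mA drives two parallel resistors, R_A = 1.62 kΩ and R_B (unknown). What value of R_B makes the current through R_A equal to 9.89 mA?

R_B ≈ 3.63 kΩ

The fraction through R_A equals R_B/(R_A+R_B).
With f = 0.6916, R_B = R_A · f/(1−f) = 1.62 × 2.243 = 3.633 kΩ.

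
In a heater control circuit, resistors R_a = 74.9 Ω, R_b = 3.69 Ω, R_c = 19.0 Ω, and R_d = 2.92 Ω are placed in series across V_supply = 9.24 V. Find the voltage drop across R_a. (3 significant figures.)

V ≈ 6.89 V

Series total: ΣR = 74.9 + 3.69 + 19.0 + 2.92 = 100.5 Ω.
V = V_supply · R/ΣR = 9.24 × 0.7452 = 6.886 V.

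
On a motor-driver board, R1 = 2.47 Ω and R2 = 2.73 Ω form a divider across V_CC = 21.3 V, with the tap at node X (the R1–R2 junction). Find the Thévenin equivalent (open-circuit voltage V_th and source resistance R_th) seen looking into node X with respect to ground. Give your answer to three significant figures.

With X open, the divider is unloaded: V_th = 21.3 × 2.73/5.200 = 11.18 V.
Zeroing V_CC shorts the top of R1 to ground, so R_th = R1 ‖ R2 = 1.297 Ω.

V_th ≈ 11.2 V, R_th ≈ 1.30 Ω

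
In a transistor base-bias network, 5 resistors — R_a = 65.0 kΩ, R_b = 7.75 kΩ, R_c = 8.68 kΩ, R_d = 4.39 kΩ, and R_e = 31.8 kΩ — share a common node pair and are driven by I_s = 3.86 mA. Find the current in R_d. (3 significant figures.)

I ≈ 1.69 mA

Total conductance ΣG = 1/65.0 + 1/7.75 + 1/8.68 + 1/4.39 + 1/31.8 = 0.5189 (units of 1/kΩ).
By the current-divider rule, I = I_s · G_k/ΣG = 3.86 × 0.4390 = 1.695 mA.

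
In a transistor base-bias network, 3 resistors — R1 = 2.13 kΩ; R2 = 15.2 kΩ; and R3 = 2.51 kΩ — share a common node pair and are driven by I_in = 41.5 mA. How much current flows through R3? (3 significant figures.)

I ≈ 17.7 mA

Conductances: ΣG = 1/2.13 + 1/15.2 + 1/2.51 = 0.9337 (1/kΩ).
By the current-divider rule, I = I_in · G_k/ΣG = 41.5 × 0.4267 = 17.71 mA.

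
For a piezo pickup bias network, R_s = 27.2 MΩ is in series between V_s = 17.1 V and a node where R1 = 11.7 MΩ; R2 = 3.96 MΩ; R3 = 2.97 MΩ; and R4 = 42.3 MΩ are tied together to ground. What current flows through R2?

Equivalent of the parallel group: R_p = 1.432 MΩ.
V_A by voltage divider: V_A = 17.1 × 1.432/(27.2 + 1.432) = 0.8552 V.
Branch current I = V_A/R2 = 0.8552/3.96 = 0.2160 µA.

I ≈ 0.216 µA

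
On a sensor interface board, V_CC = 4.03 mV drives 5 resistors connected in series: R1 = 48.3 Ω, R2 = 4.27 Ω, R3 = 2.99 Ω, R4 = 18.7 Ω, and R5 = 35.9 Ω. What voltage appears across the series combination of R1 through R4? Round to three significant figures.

ΣR = 48.3 + 4.27 + 2.99 + 18.7 + 35.9 = 110.2 Ω.
R_{R1..R4} = 48.3 + 4.27 + 2.99 + 18.7 = 74.26 Ω.
Voltage divider: V = V_CC · (74.26 / 110.2) = 4.03 × 0.6741 = 2.717 mV.

V ≈ 2.72 mV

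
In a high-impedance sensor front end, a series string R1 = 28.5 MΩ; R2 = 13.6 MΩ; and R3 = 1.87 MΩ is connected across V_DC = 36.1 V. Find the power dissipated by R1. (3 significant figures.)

ΣR = 43.97 MΩ → I = 36.1/43.97 = 0.8210 µA.
P(R1) = I²·R1 = (0.8210)² × 28.5 = 19.21 µW.

P ≈ 19.2 µW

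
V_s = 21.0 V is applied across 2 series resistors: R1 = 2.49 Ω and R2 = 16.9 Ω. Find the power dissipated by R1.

P ≈ 2.92 W

ΣR = 19.39 Ω → I = 21.0/19.39 = 1.083 A.
P = I²R = 1.173 × 2.49 = 2.921 W.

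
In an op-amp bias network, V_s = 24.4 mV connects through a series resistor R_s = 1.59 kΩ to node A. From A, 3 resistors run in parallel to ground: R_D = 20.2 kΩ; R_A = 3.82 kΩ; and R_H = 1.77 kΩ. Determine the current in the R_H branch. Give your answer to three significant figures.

Combine the parallel branches: R_p = (1/20.2 + 1/3.82 + 1/1.77)⁻¹ = 1.141 kΩ.
Node voltage V_A = V_s · R_p/(R_s + R_p) = 24.4 × 0.4178 = 10.20 mV.
I(R_H) = V_A / R_H = 10.20/1.77 = 5.760 µA.

I ≈ 5.76 µA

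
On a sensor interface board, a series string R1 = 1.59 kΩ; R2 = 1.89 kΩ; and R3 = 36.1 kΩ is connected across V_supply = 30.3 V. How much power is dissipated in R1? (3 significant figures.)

P ≈ 0.932 mW

The common current is I = 30.3/39.58 = 0.7655 mA.
P(R1) = I²·R1 = (0.7655)² × 1.59 = 0.9318 mW.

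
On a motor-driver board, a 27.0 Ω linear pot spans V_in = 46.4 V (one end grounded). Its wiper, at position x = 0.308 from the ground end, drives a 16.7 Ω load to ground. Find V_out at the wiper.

V_out ≈ 10.6 V

The pot divides into 18.68 Ω above the wiper and 8.316 Ω below.
(x·R_p) ‖ R_L = 5.552 Ω.
Then V_out = V_in · 5.552/(18.68 + 5.552) = 10.63 V.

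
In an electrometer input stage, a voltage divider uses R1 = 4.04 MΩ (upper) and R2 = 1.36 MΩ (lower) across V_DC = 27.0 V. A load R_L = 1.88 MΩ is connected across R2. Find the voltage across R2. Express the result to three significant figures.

V_out ≈ 4.41 V

R2 ‖ R_L = (1.36 × 1.88)/(1.36 + 1.88) = 0.7891 MΩ.
Then V_out = V_DC · R2'/(R1 + R2') = 27.0 × 0.7891/4.829 = 4.412 V.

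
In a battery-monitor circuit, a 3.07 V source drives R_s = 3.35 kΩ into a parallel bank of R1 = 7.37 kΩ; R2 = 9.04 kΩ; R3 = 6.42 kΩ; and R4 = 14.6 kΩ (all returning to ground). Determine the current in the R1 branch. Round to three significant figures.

Equivalent of the parallel group: R_p = 2.125 kΩ.
V_A by voltage divider: V_A = 3.07 × 2.125/(3.35 + 2.125) = 1.192 V.
Branch current I = V_A/R1 = 1.192/7.37 = 0.1617 mA.
(Check via current divider: I_total = 0.5607 mA; share G_k/ΣG = 0.2883 → same result.)

I ≈ 0.162 mA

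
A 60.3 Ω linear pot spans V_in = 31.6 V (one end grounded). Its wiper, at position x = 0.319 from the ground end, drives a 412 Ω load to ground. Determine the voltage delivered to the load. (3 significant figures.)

Split the track: R_lower = x·R_p = 19.24 Ω, R_upper = (1−x)·R_p = 41.06 Ω.
(x·R_p) ‖ R_L = 18.38 Ω.
Loaded-divider output: V_out = 31.6 × 0.3092 = 9.770 V.

V_out ≈ 9.77 V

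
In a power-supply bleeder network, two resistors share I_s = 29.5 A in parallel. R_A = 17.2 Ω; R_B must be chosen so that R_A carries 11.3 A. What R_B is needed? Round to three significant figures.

R_B ≈ 10.7 Ω

The fraction through R_A equals R_B/(R_A+R_B).
11.3/29.5 = R_B/(R_A + R_B) → R_B = R_A · (0.3831)/(1 − 0.3831) = 17.2 × 0.6209 = 10.68 Ω.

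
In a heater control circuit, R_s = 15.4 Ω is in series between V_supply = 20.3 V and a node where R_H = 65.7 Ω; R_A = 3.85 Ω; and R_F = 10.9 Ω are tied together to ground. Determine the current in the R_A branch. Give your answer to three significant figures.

Combine the parallel branches: R_p = (1/65.7 + 1/3.85 + 1/10.9)⁻¹ = 2.727 Ω.
V_A = 20.3 × 2.727/18.13 = 3.054 V.
I(R_A) = V_A / R_A = 3.054/3.85 = 0.7932 A.

I ≈ 0.793 A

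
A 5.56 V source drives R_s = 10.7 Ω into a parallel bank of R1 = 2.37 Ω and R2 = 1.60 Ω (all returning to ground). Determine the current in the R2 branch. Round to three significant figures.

I ≈ 0.285 A

Parallel bank: R_p = 1/(1/2.37 + 1/1.60) = 0.9552 Ω.
V_A = 5.56 × 0.9552/11.66 = 0.4557 V.
Branch current I = V_A/R2 = 0.4557/1.60 = 0.2848 A.
(Equivalently: I_total = 0.4770 A, then current-divider fraction G_k/ΣG = 0.5970.)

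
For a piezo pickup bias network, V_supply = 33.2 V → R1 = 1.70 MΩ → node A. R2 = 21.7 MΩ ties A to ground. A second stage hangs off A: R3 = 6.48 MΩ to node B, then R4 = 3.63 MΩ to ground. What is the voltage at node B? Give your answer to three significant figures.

Looking into the second stage from A: R3 + R4 = 10.11 MΩ appears in parallel with R2.
Effective lower resistance at A: R2 ‖ 10.11 = 6.897 MΩ.
V_A = 33.2 × 6.897/(1.70 + 6.897) = 26.63 V.
V_B = V_A × 0.3591 = 9.563 V.

V_B ≈ 9.56 V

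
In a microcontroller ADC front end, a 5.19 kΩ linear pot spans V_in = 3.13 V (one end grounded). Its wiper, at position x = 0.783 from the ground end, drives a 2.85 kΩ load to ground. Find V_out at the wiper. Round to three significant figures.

V_out ≈ 1.87 V

The pot divides into 1.126 kΩ above the wiper and 4.064 kΩ below.
Lower segment in parallel with the load: 4.064 ‖ 2.85 = 1.675 kΩ.
V_out = 3.13 × 1.675/(1.126 + 1.675) = 1.872 V.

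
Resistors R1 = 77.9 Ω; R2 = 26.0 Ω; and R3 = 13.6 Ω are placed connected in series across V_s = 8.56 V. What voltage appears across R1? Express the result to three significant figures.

ΣR = 77.9 + 26.0 + 13.6 = 117.5 Ω.
V = V_s · R/ΣR = 8.56 × 0.6630 = 5.675 V.

V ≈ 5.68 V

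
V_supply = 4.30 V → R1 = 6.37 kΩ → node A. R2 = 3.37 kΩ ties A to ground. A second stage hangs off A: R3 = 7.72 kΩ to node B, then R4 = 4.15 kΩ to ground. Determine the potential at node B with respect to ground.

V_B ≈ 0.439 V

Node A sees R2 in parallel with the series input of stage 2, R3 + R4 = 11.87 kΩ.
R2 ‖ (R3+R4) = 2.625 kΩ.
V_A = 4.30 × 2.625/(6.37 + 2.625) = 1.255 V.
Stage 2 is unloaded, so V_B = V_A · R4/(R3+R4) = 1.255 × 4.15/11.87 = 0.4387 V.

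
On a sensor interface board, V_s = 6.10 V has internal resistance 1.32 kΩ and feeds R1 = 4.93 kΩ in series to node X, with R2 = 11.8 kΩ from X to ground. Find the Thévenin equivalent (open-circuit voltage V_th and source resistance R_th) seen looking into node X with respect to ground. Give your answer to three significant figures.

V_th ≈ 3.99 V, R_th ≈ 4.09 kΩ

R1' = 1.32 + 4.93 = 6.250 kΩ (source resistance + R1).
With X open, the divider is unloaded: V_th = 6.10 × 11.8/18.05 = 3.988 V.
Looking into X with the source shorted: R_th = R1'·R2/(R1'+R2) = 6.250 × 11.8/18.05 = 4.086 kΩ.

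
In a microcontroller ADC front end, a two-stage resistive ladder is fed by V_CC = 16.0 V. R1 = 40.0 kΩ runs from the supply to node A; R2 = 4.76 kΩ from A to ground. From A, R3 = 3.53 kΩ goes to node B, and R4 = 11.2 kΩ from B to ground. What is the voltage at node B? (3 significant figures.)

Node A sees R2 in parallel with the series input of stage 2, R3 + R4 = 14.73 kΩ.
Effective lower resistance at A: R2 ‖ 14.73 = 3.597 kΩ.
V_A = 16.0 × 3.597/(40.0 + 3.597) = 1.320 V.
V_B = V_A × 0.7604 = 1.004 V.

V_B ≈ 1.00 V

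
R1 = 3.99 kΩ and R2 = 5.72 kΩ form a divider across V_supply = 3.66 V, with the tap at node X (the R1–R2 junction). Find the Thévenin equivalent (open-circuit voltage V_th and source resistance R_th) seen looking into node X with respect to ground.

With X open, the divider is unloaded: V_th = 3.66 × 5.72/9.710 = 2.156 V.
With V_supply suppressed (replaced by a short), R_th = R1 ‖ R2 = (3.990 × 5.72)/(3.990 + 5.72) = 2.350 kΩ.

V_th ≈ 2.16 V, R_th ≈ 2.35 kΩ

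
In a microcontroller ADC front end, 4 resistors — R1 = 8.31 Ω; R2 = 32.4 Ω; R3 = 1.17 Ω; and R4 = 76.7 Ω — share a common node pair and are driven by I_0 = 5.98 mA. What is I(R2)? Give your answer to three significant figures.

I ≈ 0.181 mA

ΣG = 1/8.31 + 1/32.4 + 1/1.17 + 1/76.7 = 1.019.
By the current-divider rule, I = I_0 · G_k/ΣG = 5.98 × 0.03029 = 0.1811 mA.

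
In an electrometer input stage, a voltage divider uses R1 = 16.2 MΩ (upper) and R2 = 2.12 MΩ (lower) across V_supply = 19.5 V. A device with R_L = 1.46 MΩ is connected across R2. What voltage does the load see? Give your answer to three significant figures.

First combine the lower leg with the load: R2 ‖ R_L = 0.8646 MΩ.
Then V_out = V_supply · R2'/(R1 + R2') = 19.5 × 0.8646/17.06 = 0.9880 V.
(Unloaded it would be 2.26 V; the load pulls it down.)

V_out ≈ 0.988 V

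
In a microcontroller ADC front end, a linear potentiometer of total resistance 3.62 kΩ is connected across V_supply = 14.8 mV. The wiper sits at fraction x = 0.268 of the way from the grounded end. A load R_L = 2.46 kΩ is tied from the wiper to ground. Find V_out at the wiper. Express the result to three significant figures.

Lower segment x·R_p = 0.9702 kΩ; upper segment (1−x)·R_p = 2.650 kΩ.
R_L loads the lower segment: effective lower R = 0.6958 kΩ.
Then V_out = V_supply · 0.6958/(2.650 + 0.6958) = 3.078 mV.

V_out ≈ 3.08 mV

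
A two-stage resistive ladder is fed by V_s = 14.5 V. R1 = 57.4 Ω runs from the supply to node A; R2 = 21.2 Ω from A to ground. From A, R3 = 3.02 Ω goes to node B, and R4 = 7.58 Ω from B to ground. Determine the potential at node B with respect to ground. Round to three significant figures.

V_B ≈ 1.14 V

Node A sees R2 in parallel with the series input of stage 2, R3 + R4 = 10.60 Ω.
Effective lower resistance at A: R2 ‖ 10.60 = 7.067 Ω.
First divider: V_A = V_s · 7.067/(57.4 + 7.067) = 1.589 V.
Stage 2 is unloaded, so V_B = V_A · R4/(R3+R4) = 1.589 × 7.58/10.60 = 1.137 V.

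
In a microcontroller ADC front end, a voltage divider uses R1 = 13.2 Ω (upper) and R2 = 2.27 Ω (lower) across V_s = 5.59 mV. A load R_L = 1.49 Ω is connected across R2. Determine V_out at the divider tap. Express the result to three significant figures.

V_out ≈ 0.357 mV

The load sits in parallel with R2, giving an effective lower resistance R2' = R2·R_L/(R2+R_L) = 0.8995 Ω.
Voltage divider with the loaded lower leg: V_out = 5.59 × 0.8995/(13.2 + 0.8995) = 5.59 × 0.06380 = 0.3566 mV.
(Unloaded it would be 0.820 mV; the load pulls it down.)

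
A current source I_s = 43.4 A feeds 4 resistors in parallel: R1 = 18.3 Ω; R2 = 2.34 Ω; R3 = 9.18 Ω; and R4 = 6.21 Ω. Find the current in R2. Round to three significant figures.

I ≈ 24.7 A

Conductances: ΣG = 1/18.3 + 1/2.34 + 1/9.18 + 1/6.21 = 0.7520 (1/Ω).
By the current-divider rule, I = I_s · G_k/ΣG = 43.4 × 0.5683 = 24.66 A.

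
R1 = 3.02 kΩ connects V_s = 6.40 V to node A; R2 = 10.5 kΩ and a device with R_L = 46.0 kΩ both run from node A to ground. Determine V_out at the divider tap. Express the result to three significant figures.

R2 ‖ R_L = (10.5 × 46.0)/(10.5 + 46.0) = 8.549 kΩ.
Voltage divider with the loaded lower leg: V_out = 6.40 × 8.549/(3.02 + 8.549) = 6.40 × 0.7390 = 4.729 V.

V_out ≈ 4.73 V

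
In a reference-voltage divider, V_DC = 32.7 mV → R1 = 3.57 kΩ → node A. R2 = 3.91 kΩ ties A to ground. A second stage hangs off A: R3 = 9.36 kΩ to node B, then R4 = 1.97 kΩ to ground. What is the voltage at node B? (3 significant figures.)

The second stage (R3 + R4 = 11.33 kΩ) loads node A in parallel with R2.
Effective lower resistance at A: R2 ‖ 11.33 = 2.907 kΩ.
First divider: V_A = V_DC · 2.907/(3.57 + 2.907) = 14.68 mV.
Then the unloaded second divider: V_B = V_A × R4/(R3+R4) = 14.68 × 0.1739 = 2.552 mV.

V_B ≈ 2.55 mV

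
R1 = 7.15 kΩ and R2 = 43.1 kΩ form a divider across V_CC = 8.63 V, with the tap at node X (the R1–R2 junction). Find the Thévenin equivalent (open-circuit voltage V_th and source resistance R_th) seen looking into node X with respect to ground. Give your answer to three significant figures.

V_th ≈ 7.40 V, R_th ≈ 6.13 kΩ

V_th is the unloaded tap voltage: V_CC · R2/(R1+R2) = 8.63 × 0.8577 = 7.402 V.
With V_CC suppressed (replaced by a short), R_th = R1 ‖ R2 = (7.150 × 43.1)/(7.150 + 43.1) = 6.133 kΩ.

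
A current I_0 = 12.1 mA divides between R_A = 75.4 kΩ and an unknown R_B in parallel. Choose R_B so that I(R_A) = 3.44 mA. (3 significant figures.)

Two-branch current divider: I_A = I_0 · R_B/(R_A + R_B).
With f = 0.2843, R_B = R_A · f/(1−f) = 75.4 × 0.3972 = 29.95 kΩ.

R_B ≈ 30.0 kΩ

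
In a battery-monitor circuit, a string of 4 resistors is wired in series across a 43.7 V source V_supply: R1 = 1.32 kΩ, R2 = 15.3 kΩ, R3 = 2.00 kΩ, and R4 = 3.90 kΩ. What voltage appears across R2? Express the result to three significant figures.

Series total: ΣR = 1.32 + 15.3 + 2.00 + 3.90 = 22.52 kΩ.
Voltage divider: V = V_supply · (15.30 / 22.52) = 43.7 × 0.6794 = 29.69 V.

V ≈ 29.7 V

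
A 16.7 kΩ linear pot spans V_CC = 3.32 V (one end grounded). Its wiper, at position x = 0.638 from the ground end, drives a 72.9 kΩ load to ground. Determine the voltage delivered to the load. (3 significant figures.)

Lower segment x·R_p = 10.65 kΩ; upper segment (1−x)·R_p = 6.045 kΩ.
R_L loads the lower segment: effective lower R = 9.296 kΩ.
Then V_out = V_CC · 9.296/(6.045 + 9.296) = 2.012 V.
(Unloaded: V_out = x·V_CC = 2.12 V.)

V_out ≈ 2.01 V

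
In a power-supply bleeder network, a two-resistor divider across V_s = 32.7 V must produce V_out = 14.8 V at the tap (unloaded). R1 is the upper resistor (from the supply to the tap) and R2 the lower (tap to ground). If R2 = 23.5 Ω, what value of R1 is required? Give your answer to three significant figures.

R1 ≈ 28.4 Ω

Required fraction k = V_out/V_s = 0.4526.
Rearranging, R1 = R2·(1−k)/k = 23.5 × 1.209 = 28.42 Ω.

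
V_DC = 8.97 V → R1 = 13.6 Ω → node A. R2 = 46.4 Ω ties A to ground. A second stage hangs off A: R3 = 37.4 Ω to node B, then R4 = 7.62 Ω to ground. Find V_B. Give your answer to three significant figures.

The second stage (R3 + R4 = 45.02 Ω) loads node A in parallel with R2.
R2 ‖ (R3+R4) = 22.85 Ω.
V_A = 8.97 × 22.85/(13.6 + 22.85) = 5.623 V.
V_B = V_A × 0.1693 = 0.9518 V.

V_B ≈ 0.952 V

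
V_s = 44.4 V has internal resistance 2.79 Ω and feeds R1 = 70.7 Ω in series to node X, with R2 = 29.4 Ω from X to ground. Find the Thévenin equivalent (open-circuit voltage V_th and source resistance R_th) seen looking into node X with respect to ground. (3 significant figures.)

V_th ≈ 12.7 V, R_th ≈ 21.0 Ω

R1' = 2.79 + 70.7 = 73.49 Ω (source resistance + R1).
V_th is the unloaded tap voltage: V_s · R2/(R1'+R2) = 44.4 × 0.2857 = 12.69 V.
With V_s suppressed (replaced by a short), R_th = R1' ‖ R2 = (73.49 × 29.4)/(73.49 + 29.4) = 21.00 Ω.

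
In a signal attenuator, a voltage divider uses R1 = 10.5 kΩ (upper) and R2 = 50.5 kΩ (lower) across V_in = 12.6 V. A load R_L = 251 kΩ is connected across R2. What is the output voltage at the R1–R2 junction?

First combine the lower leg with the load: R2 ‖ R_L = 42.04 kΩ.
Now apply the divider: V_out = 12.6 × 0.8002 = 10.08 V.

V_out ≈ 10.1 V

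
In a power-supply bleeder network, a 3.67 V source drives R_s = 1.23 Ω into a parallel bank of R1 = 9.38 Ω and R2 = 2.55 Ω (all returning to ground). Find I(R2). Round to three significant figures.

I ≈ 0.892 A

Combine the parallel branches: R_p = (1/9.38 + 1/2.55)⁻¹ = 2.005 Ω.
V_A = 3.67 × 2.005/3.235 = 2.275 V.
Branch current I = V_A/R2 = 2.275/2.55 = 0.8920 A.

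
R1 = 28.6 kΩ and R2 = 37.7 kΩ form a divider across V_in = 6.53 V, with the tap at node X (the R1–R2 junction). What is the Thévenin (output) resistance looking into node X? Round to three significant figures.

R_th ≈ 16.3 kΩ

Zeroing V_in shorts the top of R1 to ground, so R_th = R1 ‖ R2 = 16.26 kΩ.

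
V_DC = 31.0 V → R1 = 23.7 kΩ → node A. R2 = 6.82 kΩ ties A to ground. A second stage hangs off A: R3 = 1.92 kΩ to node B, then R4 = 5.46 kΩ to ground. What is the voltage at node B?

Node A sees R2 in parallel with the series input of stage 2, R3 + R4 = 7.380 kΩ.
R2 ‖ (R3+R4) = 3.544 kΩ.
V_A = 31.0 × 3.544/(23.7 + 3.544) = 4.033 V.
Stage 2 is unloaded, so V_B = V_A · R4/(R3+R4) = 4.033 × 5.46/7.380 = 2.984 V.

V_B ≈ 2.98 V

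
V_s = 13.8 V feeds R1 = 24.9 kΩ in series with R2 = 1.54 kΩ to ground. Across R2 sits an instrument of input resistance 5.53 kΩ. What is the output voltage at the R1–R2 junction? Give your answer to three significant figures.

V_out ≈ 0.637 V

First combine the lower leg with the load: R2 ‖ R_L = 1.205 kΩ.
Voltage divider with the loaded lower leg: V_out = 13.8 × 1.205/(24.9 + 1.205) = 13.8 × 0.04614 = 0.6368 V.
(Unloaded it would be 0.804 V; the load pulls it down.)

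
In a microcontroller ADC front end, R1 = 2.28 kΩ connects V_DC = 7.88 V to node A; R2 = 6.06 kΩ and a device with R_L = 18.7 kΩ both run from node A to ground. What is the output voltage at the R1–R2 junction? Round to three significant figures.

R2 ‖ R_L = (6.06 × 18.7)/(6.06 + 18.7) = 4.577 kΩ.
Now apply the divider: V_out = 7.88 × 0.6675 = 5.260 V.

V_out ≈ 5.26 V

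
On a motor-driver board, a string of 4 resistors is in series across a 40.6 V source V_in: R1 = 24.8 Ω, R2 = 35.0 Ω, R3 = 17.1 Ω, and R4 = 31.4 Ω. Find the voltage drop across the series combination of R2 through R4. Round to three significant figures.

V ≈ 31.3 V

ΣR = 24.8 + 35.0 + 17.1 + 31.4 = 108.3 Ω.
R_{R2..R4} = 35.0 + 17.1 + 31.4 = 83.50 Ω.
By the voltage-divider rule, V = 40.6 × 83.50/108.3 = 31.30 V.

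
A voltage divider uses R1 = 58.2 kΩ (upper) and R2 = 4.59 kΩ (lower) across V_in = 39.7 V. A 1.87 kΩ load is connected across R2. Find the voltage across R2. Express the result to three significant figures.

R2 ‖ R_L = (4.59 × 1.87)/(4.59 + 1.87) = 1.329 kΩ.
Voltage divider with the loaded lower leg: V_out = 39.7 × 1.329/(58.2 + 1.329) = 39.7 × 0.02232 = 0.8861 V.

V_out ≈ 0.886 V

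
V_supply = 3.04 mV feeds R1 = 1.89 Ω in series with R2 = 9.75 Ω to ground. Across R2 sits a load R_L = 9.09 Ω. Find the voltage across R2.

V_out ≈ 2.17 mV

First combine the lower leg with the load: R2 ‖ R_L = 4.704 Ω.
Voltage divider with the loaded lower leg: V_out = 3.04 × 4.704/(1.89 + 4.704) = 3.04 × 0.7134 = 2.169 mV.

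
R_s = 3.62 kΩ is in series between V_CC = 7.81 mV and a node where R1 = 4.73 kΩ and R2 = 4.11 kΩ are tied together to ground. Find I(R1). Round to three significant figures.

Equivalent of the parallel group: R_p = 2.199 kΩ.
Node voltage V_A = V_CC · R_p/(R_s + R_p) = 7.81 × 0.3779 = 2.952 mV.
Branch current I = V_A/R1 = 2.952/4.73 = 0.6240 µA.
(Equivalently: I_total = 1.342 µA, then current-divider fraction G_k/ΣG = 0.4649.)

I ≈ 0.624 µA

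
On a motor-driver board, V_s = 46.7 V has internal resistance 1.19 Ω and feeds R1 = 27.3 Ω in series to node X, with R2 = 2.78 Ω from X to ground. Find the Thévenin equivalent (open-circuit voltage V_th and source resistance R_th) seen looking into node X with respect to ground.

V_th ≈ 4.15 V, R_th ≈ 2.53 Ω

R1' = 1.19 + 27.3 = 28.49 Ω (source resistance + R1).
Open-circuit (no load on X): V_th = V_s · R2/(R1' + R2) = 46.7 × 2.78/(28.49 + 2.78) = 4.152 V.
Zeroing V_s shorts the top of R1' to ground, so R_th = R1' ‖ R2 = 2.533 Ω.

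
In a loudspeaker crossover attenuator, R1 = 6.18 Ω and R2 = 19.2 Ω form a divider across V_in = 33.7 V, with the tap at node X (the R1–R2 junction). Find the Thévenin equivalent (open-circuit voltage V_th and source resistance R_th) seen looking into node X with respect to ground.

V_th is the unloaded tap voltage: V_in · R2/(R1+R2) = 33.7 × 0.7565 = 25.49 V.
Looking into X with the source shorted: R_th = R1·R2/(R1+R2) = 6.180 × 19.2/25.38 = 4.675 Ω.

V_th ≈ 25.5 V, R_th ≈ 4.68 Ω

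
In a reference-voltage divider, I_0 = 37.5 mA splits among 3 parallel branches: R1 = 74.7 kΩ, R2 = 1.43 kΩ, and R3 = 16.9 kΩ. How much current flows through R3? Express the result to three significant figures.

Total conductance ΣG = 1/74.7 + 1/1.43 + 1/16.9 = 0.7719 (units of 1/kΩ).
Current divider: I(R3) = I_0 · G_k/ΣG = 37.5 × (0.05917/0.7719) = 37.5 × 0.07666 = 2.875 mA.

I ≈ 2.87 mA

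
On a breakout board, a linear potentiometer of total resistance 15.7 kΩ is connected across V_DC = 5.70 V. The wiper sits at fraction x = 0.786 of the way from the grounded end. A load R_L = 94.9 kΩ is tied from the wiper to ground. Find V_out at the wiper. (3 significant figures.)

V_out ≈ 4.36 V

The pot divides into 3.360 kΩ above the wiper and 12.34 kΩ below.
Lower segment in parallel with the load: 12.34 ‖ 94.9 = 10.92 kΩ.
V_out = 5.70 × 10.92/(3.360 + 10.92) = 4.359 V.
(Unloaded: V_out = x·V_DC = 4.48 V.)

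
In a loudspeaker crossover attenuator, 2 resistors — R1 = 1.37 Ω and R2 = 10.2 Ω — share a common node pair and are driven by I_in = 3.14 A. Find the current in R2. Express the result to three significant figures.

For two parallel branches, I_k = I_in · (other R)/(sum of R).
So I = 3.14 × 1.37/11.57 = 0.3718 A.

I ≈ 0.372 A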